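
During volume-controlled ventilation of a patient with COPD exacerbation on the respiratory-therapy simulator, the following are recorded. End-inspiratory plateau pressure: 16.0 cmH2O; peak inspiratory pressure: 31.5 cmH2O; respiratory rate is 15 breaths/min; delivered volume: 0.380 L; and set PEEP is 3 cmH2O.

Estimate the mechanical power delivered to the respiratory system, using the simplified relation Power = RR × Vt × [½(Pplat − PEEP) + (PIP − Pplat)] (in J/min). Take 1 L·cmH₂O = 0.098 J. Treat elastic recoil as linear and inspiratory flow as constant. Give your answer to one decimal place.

Per-breath work = Vt × [½(Pplat−PEEP) + (PIP−Pplat)] = 0.380 × [0.5×13.0 + 15.5] = 0.380 × 22.0 = 8.36 L·cmH2O.
Power = 15 × 8.36 = 125.4 L·cmH2O/min.
× 0.098 J/(L·cmH2O) → 12.289 J/min.

12.3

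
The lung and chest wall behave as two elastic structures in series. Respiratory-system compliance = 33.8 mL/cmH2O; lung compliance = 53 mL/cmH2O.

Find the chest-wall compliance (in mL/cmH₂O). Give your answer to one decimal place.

93.3

1/Ccw = 1/Crs − 1/CL.
1/Ccw = 1/33.8 − 1/53 = 0.01072.
Ccw = 93.284 mL/cmH2O.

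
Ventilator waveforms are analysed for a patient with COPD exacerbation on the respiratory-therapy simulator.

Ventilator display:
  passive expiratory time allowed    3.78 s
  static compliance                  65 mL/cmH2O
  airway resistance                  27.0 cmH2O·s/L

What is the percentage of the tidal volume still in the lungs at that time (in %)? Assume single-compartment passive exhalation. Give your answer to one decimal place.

11.6

τ = R × C = 27.0 × 65 mL/cmH2O = 27.0 × 0.065 L/cmH2O = 1.755 s.
Passive exhalation: V(t)/V₀ = e^(−t/τ) = e^(−3.78/1.755) = 0.116.
Fraction remaining = 0.116 → 11.6%.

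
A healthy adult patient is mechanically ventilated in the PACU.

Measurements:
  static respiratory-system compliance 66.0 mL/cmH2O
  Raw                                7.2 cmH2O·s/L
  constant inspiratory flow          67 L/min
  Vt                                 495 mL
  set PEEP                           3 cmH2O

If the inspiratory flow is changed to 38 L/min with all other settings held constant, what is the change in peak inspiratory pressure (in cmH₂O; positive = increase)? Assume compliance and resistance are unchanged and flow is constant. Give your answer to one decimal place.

Flow: 67 L/min ÷ 60 = 1.1167 L/s.
New flow: 38 L/min ÷ 60 = 0.6333 L/s.
PIP = Vt/C + R·V̇ + PEEP (constant-flow equation of motion).
Only the resistive term changes: ΔPIP = R × ΔV̇ = 7.2 × (0.6333 − 1.1167) = 7.2 × -0.4834 = -3.48 cmH2O.

-3.5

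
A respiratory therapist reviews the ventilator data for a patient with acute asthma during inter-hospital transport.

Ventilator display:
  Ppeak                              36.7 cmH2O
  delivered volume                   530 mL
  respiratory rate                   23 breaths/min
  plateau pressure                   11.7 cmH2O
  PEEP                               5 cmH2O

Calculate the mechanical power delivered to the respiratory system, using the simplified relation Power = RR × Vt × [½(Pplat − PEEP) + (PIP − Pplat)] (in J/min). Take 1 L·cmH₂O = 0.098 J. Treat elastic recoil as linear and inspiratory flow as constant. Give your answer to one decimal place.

33.9

Per-breath work = Vt × [½(Pplat−PEEP) + (PIP−Pplat)] = 0.530 × [0.5×6.7 + 25.0] = 0.530 × 28.35 = 15.026 L·cmH2O.
Power = 23 × 15.026 = 345.6 L·cmH2O/min.
× 0.098 J/(L·cmH2O) → 33.869 J/min.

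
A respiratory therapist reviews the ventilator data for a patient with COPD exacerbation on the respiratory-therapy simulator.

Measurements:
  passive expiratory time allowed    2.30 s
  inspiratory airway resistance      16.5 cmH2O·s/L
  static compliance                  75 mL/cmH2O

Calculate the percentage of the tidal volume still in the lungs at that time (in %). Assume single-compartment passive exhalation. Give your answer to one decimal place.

15.6

τ = R × C = 16.5 × 75 mL/cmH2O = 16.5 × 0.075 L/cmH2O = 1.238 s.
Passive exhalation: V(t)/V₀ = e^(−t/τ) = e^(−2.30/1.238) = 0.156.
Fraction remaining = 0.156 → 15.6%.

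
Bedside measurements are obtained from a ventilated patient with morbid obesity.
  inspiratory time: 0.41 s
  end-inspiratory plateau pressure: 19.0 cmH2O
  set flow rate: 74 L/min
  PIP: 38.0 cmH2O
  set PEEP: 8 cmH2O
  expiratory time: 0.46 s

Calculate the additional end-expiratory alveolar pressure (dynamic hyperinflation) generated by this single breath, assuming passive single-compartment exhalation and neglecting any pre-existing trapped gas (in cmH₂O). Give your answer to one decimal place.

Flow: 74 L/min ÷ 60 = 1.2333 L/s.
Vt = flow × Ti = 1.2333 L/s × 0.41 s × 1000 mL/L = 505.65 mL.
R = (PIP − Pplat)/V̇ = (38.0 − 19.0) / 1.2333 = 19.0/1.2333 = 15.406 cmH2O·s/L.
C = Vt/(Pplat − PEEP) = 505.65 / (19.0 − 8) = 505.65/11.0 = 45.968 mL/cmH2O.
τ = R × C = 15.406 × 0.04597 L/cmH2O = 0.7082 s.
Fraction remaining = e^(−Te/τ) = e^(−0.46/0.7082) = 0.5223; trapped volume = 505.65 × 0.5223 = 264.1 mL.
Additional alveolar pressure from trapping ≈ V_trapped / C = 264.1 / 45.968 = 5.745 cmH2O.

5.7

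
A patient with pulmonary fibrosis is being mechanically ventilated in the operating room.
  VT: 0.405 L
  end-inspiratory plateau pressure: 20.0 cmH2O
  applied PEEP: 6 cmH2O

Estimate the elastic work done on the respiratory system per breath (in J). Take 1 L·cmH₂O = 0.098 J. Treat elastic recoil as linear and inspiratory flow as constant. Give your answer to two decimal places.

Elastic work ≈ ½ × (Pplat − PEEP) × Vt = 0.5 × (20.0 − 6) × 0.405 L = 0.5 × 14.0 × 0.405 = 2.835 L·cmH2O.
× 0.098 J/(L·cmH2O) → 0.2778 J.

0.28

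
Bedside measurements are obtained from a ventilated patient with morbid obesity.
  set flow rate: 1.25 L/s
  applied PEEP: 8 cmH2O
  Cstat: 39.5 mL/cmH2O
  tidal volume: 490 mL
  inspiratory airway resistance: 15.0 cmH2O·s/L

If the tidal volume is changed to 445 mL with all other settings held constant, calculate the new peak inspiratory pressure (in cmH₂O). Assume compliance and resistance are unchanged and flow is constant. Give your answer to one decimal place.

PIP = Vt/C + R·V̇ + PEEP (constant-flow equation of motion).
Only the elastic term changes: ΔPIP = ΔVt / C = (445 − 490) / 39.5 = -1.139 cmH2O.
Original PIP = 490/39.5 + 15.0×1.25 + 8 = 39.155 cmH2O; new PIP = 39.155 + (-1.139) = 38.016 cmH2O.

38.0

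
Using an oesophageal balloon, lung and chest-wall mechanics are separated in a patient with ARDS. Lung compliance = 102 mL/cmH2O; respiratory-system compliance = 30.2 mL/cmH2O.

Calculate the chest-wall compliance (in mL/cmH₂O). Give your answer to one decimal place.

42.9

1/Ccw = 1/Crs − 1/CL.
1/Ccw = 1/30.2 − 1/102 = 0.02331.
Ccw = 42.9 mL/cmH2O.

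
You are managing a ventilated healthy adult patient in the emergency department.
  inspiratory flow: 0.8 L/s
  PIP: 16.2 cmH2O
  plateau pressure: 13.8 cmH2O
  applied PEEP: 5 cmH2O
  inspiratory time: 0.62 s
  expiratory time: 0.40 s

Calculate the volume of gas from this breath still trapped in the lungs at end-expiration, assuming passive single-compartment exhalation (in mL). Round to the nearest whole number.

Vt = flow × Ti = 0.8 L/s × 0.62 s × 1000 mL/L = 496.0 mL.
R = (PIP − Pplat)/V̇ = (16.2 − 13.8) / 0.8 = 2.4/0.8 = 3.0 cmH2O·s/L.
C = Vt/(Pplat − PEEP) = 496.0 / (13.8 − 5) = 496.0/8.8 = 56.364 mL/cmH2O.
τ = R × C = 3.0 × 0.05636 L/cmH2O = 0.1691 s.
Fraction remaining = e^(−Te/τ) = e^(−0.40/0.1691) = 0.09391.
Trapped volume = 496.0 × 0.09391 = 46.579 mL.

47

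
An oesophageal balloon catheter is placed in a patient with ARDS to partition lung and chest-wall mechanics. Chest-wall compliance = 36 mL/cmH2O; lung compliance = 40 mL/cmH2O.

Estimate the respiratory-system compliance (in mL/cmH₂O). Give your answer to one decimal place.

Lung and chest wall are elastances in series: 1/Crs = 1/CL + 1/Ccw.
1/Crs = 1/40 + 1/36 = 0.05278.
Crs = 18.947 mL/cmH2O.

18.9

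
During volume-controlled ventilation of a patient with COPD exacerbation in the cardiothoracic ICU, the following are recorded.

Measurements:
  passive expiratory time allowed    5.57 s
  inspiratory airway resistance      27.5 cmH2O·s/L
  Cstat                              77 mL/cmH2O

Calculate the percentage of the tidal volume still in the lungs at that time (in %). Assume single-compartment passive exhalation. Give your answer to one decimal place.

τ = R × C = 27.5 × 77 mL/cmH2O = 27.5 × 0.077 L/cmH2O = 2.118 s.
Passive exhalation: V(t)/V₀ = e^(−t/τ) = e^(−5.57/2.118) = 0.07209.
Fraction remaining = 0.07209 → 7.209%.

7.2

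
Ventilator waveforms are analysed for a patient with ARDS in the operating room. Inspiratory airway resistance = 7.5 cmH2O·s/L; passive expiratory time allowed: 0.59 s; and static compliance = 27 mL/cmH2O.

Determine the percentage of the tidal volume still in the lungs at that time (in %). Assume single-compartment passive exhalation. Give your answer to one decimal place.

τ = R × C = 7.5 × 27 mL/cmH2O = 7.5 × 0.027 L/cmH2O = 0.2025 s.
Passive exhalation: V(t)/V₀ = e^(−t/τ) = e^(−0.59/0.2025) = 0.05428.
Fraction remaining = 0.05428 → 5.428%.

5.4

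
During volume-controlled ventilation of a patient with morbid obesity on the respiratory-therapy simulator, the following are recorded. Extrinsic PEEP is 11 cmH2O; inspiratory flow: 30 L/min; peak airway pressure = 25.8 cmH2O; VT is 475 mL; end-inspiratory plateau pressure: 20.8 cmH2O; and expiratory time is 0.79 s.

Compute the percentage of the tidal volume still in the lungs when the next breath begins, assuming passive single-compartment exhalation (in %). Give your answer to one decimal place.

Flow: 30 L/min ÷ 60 = 0.5 L/s.
R = (PIP − Pplat)/V̇ = (25.8 − 20.8) / 0.5 = 5.0/0.5 = 10.0 cmH2O·s/L.
C = Vt/(Pplat − PEEP) = 475.0 / (20.8 − 11) = 475.0/9.8 = 48.469 mL/cmH2O.
τ = R × C = 10.0 × 0.04847 L/cmH2O = 0.4847 s.
Fraction remaining at end-expiration = e^(−Te/τ) = e^(−0.79/0.4847) = 0.196 → 19.6%.

19.6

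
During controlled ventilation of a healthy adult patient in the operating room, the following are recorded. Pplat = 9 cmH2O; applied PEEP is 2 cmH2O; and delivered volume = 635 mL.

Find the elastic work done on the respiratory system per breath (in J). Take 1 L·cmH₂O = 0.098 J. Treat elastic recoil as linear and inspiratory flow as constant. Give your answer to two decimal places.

0.22

Elastic work ≈ ½ × (Pplat − PEEP) × Vt = 0.5 × (9 − 2) × 0.635 L = 0.5 × 7.0 × 0.635 = 2.223 L·cmH2O.
× 0.098 J/(L·cmH2O) → 0.2179 J.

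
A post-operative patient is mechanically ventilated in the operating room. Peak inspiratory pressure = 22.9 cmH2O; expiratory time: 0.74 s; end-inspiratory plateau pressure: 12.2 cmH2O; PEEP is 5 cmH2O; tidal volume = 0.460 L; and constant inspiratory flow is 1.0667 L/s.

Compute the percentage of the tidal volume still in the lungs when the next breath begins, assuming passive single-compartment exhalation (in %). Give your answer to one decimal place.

31.5

R = (PIP − Pplat)/V̇ = (22.9 − 12.2) / 1.0667 = 10.7/1.0667 = 10.031 cmH2O·s/L.
C = Vt/(Pplat − PEEP) = 460.0 / (12.2 − 5) = 460.0/7.2 = 63.889 mL/cmH2O.
τ = R × C = 10.031 × 0.06389 L/cmH2O = 0.6409 s.
Fraction remaining at end-expiration = e^(−Te/τ) = e^(−0.74/0.6409) = 0.3152 → 31.52%.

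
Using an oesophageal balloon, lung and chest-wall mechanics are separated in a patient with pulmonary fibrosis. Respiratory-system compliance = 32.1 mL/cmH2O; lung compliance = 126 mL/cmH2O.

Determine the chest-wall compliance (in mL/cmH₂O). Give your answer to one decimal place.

1/Ccw = 1/Crs − 1/CL.
1/Ccw = 1/32.1 − 1/126 = 0.02322.
Ccw = 43.066 mL/cmH2O.

43.1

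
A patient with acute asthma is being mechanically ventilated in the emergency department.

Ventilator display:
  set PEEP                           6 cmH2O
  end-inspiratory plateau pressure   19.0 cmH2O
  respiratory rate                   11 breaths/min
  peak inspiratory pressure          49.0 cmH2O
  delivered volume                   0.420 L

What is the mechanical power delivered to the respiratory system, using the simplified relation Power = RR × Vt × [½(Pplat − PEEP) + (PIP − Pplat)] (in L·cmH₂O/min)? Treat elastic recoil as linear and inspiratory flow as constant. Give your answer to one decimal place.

Per-breath work = Vt × [½(Pplat−PEEP) + (PIP−Pplat)] = 0.420 × [0.5×13.0 + 30.0] = 0.420 × 36.5 = 15.33 L·cmH2O.
Power = 11 × 15.33 = 168.63 L·cmH2O/min.

168.6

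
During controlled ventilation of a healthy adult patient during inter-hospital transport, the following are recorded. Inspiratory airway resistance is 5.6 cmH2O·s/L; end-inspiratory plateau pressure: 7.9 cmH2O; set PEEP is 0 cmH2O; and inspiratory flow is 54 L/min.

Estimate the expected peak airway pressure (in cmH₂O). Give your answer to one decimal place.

12.9

Flow: 54 L/min ÷ 60 = 0.9 L/s.
PIP = Pplat + Raw × flow = 7.9 + 5.6 × 0.9 = 7.9 + 5.04 = 12.94 cmH2O.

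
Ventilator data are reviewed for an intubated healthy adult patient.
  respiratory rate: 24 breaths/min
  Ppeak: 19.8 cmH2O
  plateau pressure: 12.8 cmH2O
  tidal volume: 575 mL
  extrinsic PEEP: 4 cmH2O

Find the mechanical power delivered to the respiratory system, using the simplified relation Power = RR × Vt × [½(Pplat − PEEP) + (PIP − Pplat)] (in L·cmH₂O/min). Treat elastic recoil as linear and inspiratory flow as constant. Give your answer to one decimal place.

157.3

Per-breath work = Vt × [½(Pplat−PEEP) + (PIP−Pplat)] = 0.575 × [0.5×8.8 + 7.0] = 0.575 × 11.4 = 6.555 L·cmH2O.
Power = 24 × 6.555 = 157.32 L·cmH2O/min.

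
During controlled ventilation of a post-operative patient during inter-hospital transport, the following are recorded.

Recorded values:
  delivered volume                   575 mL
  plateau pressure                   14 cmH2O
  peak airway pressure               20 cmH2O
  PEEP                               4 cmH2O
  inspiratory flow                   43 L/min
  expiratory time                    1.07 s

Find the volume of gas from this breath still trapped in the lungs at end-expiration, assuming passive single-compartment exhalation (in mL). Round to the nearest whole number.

62

Flow: 43 L/min ÷ 60 = 0.7167 L/s.
R = (PIP − Pplat)/V̇ = (20 − 14) / 0.7167 = 6.0/0.7167 = 8.372 cmH2O·s/L.
C = Vt/(Pplat − PEEP) = 575.0 / (14 − 4) = 575.0/10.0 = 57.5 mL/cmH2O.
τ = R × C = 8.372 × 0.0575 L/cmH2O = 0.4814 s.
Fraction remaining = e^(−Te/τ) = e^(−1.07/0.4814) = 0.1083.
Trapped volume = 575.0 × 0.1083 = 62.273 mL.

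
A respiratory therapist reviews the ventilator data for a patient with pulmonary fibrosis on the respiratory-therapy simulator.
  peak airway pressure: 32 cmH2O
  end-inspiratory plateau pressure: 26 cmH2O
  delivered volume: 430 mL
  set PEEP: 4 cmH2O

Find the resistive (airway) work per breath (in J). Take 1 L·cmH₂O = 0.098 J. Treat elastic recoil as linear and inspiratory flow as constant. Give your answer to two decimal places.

With constant inspiratory flow the resistive pressure is constant at PIP − Pplat = 32 − 26 = 6.0 cmH2O, so resistive work = 6.0 × 0.430 = 2.58 L·cmH2O.
× 0.098 J/(L·cmH2O) → 0.2528 J.

0.25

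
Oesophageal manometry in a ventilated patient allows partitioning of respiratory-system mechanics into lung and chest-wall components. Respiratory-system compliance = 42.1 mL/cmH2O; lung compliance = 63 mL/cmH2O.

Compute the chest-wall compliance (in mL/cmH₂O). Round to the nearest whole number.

1/Ccw = 1/Crs − 1/CL.
1/Ccw = 1/42.1 − 1/63 = 0.00788.
Ccw = 126.9 mL/cmH2O.

127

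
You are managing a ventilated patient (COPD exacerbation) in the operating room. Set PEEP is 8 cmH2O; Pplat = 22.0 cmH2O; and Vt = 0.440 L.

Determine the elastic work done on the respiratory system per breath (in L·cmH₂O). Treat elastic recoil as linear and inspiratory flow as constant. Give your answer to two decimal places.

Elastic work ≈ ½ × (Pplat − PEEP) × Vt = 0.5 × (22.0 − 8) × 0.440 L = 0.5 × 14.0 × 0.440 = 3.08 L·cmH2O.

3.08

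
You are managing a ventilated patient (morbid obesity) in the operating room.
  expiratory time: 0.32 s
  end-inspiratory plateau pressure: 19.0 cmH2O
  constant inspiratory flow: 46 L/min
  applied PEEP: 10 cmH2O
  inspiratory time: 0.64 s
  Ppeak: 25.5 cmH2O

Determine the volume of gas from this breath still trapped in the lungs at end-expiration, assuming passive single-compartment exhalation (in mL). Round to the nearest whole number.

246

Flow: 46 L/min ÷ 60 = 0.7667 L/s.
Vt = flow × Ti = 0.7667 L/s × 0.64 s × 1000 mL/L = 490.69 mL.
R = (PIP − Pplat)/V̇ = (25.5 − 19.0) / 0.7667 = 6.5/0.7667 = 8.478 cmH2O·s/L.
C = Vt/(Pplat − PEEP) = 490.69 / (19.0 − 10) = 490.69/9.0 = 54.521 mL/cmH2O.
τ = R × C = 8.478 × 0.05452 L/cmH2O = 0.4622 s.
Fraction remaining = e^(−Te/τ) = e^(−0.32/0.4622) = 0.5004.
Trapped volume = 490.69 × 0.5004 = 245.54 mL.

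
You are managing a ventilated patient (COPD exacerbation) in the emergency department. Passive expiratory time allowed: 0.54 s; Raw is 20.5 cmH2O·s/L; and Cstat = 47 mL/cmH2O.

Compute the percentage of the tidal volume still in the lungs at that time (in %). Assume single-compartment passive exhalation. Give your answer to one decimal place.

57.1

τ = R × C = 20.5 × 47 mL/cmH2O = 20.5 × 0.047 L/cmH2O = 0.9635 s.
Passive exhalation: V(t)/V₀ = e^(−t/τ) = e^(−0.54/0.9635) = 0.5709.
Fraction remaining = 0.5709 → 57.09%.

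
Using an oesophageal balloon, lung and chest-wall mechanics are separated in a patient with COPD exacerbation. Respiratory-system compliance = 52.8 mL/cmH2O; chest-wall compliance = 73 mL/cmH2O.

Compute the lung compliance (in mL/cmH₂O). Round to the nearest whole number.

191

1/CL = 1/Crs − 1/Ccw.
1/CL = 1/52.8 − 1/73 = 0.005241.
CL = 190.8 mL/cmH2O.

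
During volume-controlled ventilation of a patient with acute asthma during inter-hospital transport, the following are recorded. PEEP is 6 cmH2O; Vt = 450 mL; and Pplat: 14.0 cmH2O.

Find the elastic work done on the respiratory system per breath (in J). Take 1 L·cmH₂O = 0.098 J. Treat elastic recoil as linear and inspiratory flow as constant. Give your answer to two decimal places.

0.18

Elastic work ≈ ½ × (Pplat − PEEP) × Vt = 0.5 × (14.0 − 6) × 0.450 L = 0.5 × 8.0 × 0.450 = 1.8 L·cmH2O.
× 0.098 J/(L·cmH2O) → 0.1764 J.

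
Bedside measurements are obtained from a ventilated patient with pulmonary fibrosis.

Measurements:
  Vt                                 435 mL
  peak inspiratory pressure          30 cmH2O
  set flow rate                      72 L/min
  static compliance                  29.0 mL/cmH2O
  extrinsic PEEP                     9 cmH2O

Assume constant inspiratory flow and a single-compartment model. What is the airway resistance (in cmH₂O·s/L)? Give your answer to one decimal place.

Flow: 72 L/min ÷ 60 = 1.2 L/s.
Equation of motion (constant flow): PIP = Vt/C + R·V̇ + PEEP.
R·V̇ = PIP − Vt/C − PEEP = 30 − 435/29.0 − 9 = 30 − 15.0 − 9 = 6.0 cmH2O.
R = 6.0 / 1.2 = 5.0 cmH2O·s/L.

5.0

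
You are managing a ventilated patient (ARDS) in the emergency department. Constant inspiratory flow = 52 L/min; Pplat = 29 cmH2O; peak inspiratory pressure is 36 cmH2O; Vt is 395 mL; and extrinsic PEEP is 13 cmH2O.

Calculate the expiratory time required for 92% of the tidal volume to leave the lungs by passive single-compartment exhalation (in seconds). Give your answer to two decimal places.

Flow: 52 L/min ÷ 60 = 0.8667 L/s.
R = (PIP − Pplat)/V̇ = (36 − 29) / 0.8667 = 7.0/0.8667 = 8.077 cmH2O·s/L.
C = Vt/(Pplat − PEEP) = 395.0 / (29 − 13) = 395.0/16.0 = 24.688 mL/cmH2O.
τ = R × C = 8.077 × 0.02469 L/cmH2O = 0.1994 s.
t = −τ·ln(1 − 0.92) = −0.1994·ln(0.08) = 0.5036 s.

0.50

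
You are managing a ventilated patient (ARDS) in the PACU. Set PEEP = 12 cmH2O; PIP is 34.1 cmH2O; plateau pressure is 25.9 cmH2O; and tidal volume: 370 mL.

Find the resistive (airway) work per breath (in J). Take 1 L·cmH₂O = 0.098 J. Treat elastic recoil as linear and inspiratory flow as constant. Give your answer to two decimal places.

0.30

With constant inspiratory flow the resistive pressure is constant at PIP − Pplat = 34.1 − 25.9 = 8.2 cmH2O, so resistive work = 8.2 × 0.370 = 3.034 L·cmH2O.
× 0.098 J/(L·cmH2O) → 0.2973 J.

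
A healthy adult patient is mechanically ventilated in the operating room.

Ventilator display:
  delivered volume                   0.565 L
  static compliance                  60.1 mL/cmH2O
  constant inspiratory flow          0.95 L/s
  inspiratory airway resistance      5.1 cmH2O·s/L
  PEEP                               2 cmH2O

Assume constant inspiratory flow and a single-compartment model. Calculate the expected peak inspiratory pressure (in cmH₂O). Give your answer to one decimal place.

Equation of motion (constant flow): PIP = Vt/C + R·V̇ + PEEP.
PIP = 565/60.1 + 5.1×0.95 + 2 = 9.401 + 4.845 + 2 = 16.246 cmH2O.

16.2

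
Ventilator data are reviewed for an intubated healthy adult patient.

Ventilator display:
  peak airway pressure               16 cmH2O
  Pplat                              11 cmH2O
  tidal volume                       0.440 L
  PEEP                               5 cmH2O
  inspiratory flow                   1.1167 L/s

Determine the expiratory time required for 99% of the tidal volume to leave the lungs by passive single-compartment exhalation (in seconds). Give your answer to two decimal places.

R = (PIP − Pplat)/V̇ = (16 − 11) / 1.1167 = 5.0/1.1167 = 4.477 cmH2O·s/L.
C = Vt/(Pplat − PEEP) = 440.0 / (11 − 5) = 440.0/6.0 = 73.333 mL/cmH2O.
τ = R × C = 4.477 × 0.07333 L/cmH2O = 0.3283 s.
t = −τ·ln(1 − 0.99) = −0.3283·ln(0.01) = 1.512 s.

1.51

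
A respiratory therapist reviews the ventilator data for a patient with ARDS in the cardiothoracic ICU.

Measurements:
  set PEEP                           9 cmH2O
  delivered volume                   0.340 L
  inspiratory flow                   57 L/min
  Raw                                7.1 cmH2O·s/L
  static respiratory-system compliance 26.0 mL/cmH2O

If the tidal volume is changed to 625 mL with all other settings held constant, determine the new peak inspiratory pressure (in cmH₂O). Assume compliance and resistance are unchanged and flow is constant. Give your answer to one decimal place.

39.8

Flow: 57 L/min ÷ 60 = 0.95 L/s.
PIP = Vt/C + R·V̇ + PEEP (constant-flow equation of motion).
Only the elastic term changes: ΔPIP = ΔVt / C = (625 − 340) / 26.0 = 10.962 cmH2O.
Original PIP = 340/26.0 + 7.1×0.95 + 9 = 28.822 cmH2O; new PIP = 28.822 + (10.962) = 39.784 cmH2O.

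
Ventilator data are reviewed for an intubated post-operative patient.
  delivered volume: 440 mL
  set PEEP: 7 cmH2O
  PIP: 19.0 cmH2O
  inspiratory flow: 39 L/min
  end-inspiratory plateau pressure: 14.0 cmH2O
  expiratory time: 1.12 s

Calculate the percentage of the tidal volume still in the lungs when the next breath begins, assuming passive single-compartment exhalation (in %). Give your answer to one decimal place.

9.9

Flow: 39 L/min ÷ 60 = 0.65 L/s.
R = (PIP − Pplat)/V̇ = (19.0 − 14.0) / 0.65 = 5.0/0.65 = 7.692 cmH2O·s/L.
C = Vt/(Pplat − PEEP) = 440.0 / (14.0 − 7) = 440.0/7.0 = 62.857 mL/cmH2O.
τ = R × C = 7.692 × 0.06286 L/cmH2O = 0.4835 s.
Fraction remaining at end-expiration = e^(−Te/τ) = e^(−1.12/0.4835) = 0.09862 → 9.862%.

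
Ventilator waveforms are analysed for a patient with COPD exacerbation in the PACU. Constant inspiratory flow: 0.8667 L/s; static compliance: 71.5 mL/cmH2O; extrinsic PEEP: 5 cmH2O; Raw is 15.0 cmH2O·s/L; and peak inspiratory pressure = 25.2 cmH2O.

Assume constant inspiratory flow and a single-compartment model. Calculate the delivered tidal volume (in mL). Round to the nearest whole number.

515

Equation of motion (constant flow): PIP = Vt/C + R·V̇ + PEEP.
Vt/C = PIP − R·V̇ − PEEP = 25.2 − 13.001 − 5 = 7.199 cmH2O.
Vt = C × 7.199 = 71.5 × 7.199 = 514.73 mL.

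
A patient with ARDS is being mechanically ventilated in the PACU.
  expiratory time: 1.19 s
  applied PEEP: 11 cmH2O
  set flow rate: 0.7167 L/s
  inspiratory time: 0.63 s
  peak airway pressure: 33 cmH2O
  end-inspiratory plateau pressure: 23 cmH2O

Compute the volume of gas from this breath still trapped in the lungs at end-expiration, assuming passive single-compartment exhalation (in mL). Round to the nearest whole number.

Vt = flow × Ti = 0.7167 L/s × 0.63 s × 1000 mL/L = 451.52 mL.
R = (PIP − Pplat)/V̇ = (33 − 23) / 0.7167 = 10.0/0.7167 = 13.953 cmH2O·s/L.
C = Vt/(Pplat − PEEP) = 451.52 / (23 − 11) = 451.52/12.0 = 37.627 mL/cmH2O.
τ = R × C = 13.953 × 0.03763 L/cmH2O = 0.5251 s.
Fraction remaining = e^(−Te/τ) = e^(−1.19/0.5251) = 0.1037.
Trapped volume = 451.52 × 0.1037 = 46.823 mL.

47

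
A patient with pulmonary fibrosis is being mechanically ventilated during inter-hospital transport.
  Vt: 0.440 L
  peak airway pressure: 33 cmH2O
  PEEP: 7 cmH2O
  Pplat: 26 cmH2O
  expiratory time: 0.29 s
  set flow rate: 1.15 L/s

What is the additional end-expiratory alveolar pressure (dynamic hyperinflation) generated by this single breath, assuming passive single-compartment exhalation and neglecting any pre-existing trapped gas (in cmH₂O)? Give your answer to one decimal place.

R = (PIP − Pplat)/V̇ = (33 − 26) / 1.15 = 7.0/1.15 = 6.087 cmH2O·s/L.
C = Vt/(Pplat − PEEP) = 440.0 / (26 − 7) = 440.0/19.0 = 23.158 mL/cmH2O.
τ = R × C = 6.087 × 0.02316 L/cmH2O = 0.141 s.
Fraction remaining = e^(−Te/τ) = e^(−0.29/0.141) = 0.1279; trapped volume = 440.0 × 0.1279 = 56.276 mL.
Additional alveolar pressure from trapping ≈ V_trapped / C = 56.276 / 23.158 = 2.43 cmH2O.

2.4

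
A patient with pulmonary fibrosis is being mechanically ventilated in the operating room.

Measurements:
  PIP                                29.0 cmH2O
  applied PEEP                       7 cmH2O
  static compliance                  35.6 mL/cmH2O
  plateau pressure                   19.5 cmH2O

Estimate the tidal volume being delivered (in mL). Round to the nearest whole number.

445

Vt = Cstat × (Pplat − PEEP) = 35.6 × (19.5 − 7) = 35.6 × 12.5 = 445.0 mL.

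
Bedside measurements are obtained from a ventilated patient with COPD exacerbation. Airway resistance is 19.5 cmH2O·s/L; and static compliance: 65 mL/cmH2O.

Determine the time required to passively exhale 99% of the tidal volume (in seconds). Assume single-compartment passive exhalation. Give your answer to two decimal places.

τ = R × C = 19.5 × 65 mL/cmH2O = 19.5 × 0.065 L/cmH2O = 1.268 s.
Exhaled fraction f = 1 − e^(−t/τ) → t = −τ·ln(1 − f) = −1.268·ln(0.01) = 5.839 s.

5.84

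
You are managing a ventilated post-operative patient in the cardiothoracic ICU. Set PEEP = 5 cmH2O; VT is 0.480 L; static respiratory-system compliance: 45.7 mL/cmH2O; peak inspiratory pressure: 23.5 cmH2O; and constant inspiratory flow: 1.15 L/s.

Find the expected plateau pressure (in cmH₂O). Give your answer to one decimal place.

15.5

Pplat = PEEP + Vt / Cstat = 5 + 480 / 45.7 = 5 + 10.503 = 15.503 cmH2O.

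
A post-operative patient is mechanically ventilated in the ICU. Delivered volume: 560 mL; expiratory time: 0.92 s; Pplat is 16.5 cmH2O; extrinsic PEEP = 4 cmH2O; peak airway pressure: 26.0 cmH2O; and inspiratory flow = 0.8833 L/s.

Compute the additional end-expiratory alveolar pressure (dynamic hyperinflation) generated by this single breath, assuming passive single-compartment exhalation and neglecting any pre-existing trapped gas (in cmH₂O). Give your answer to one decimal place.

1.9

R = (PIP − Pplat)/V̇ = (26.0 − 16.5) / 0.8833 = 9.5/0.8833 = 10.755 cmH2O·s/L.
C = Vt/(Pplat − PEEP) = 560.0 / (16.5 − 4) = 560.0/12.5 = 44.8 mL/cmH2O.
τ = R × C = 10.755 × 0.0448 L/cmH2O = 0.4818 s.
Fraction remaining = e^(−Te/τ) = e^(−0.92/0.4818) = 0.1482; trapped volume = 560.0 × 0.1482 = 82.992 mL.
Additional alveolar pressure from trapping ≈ V_trapped / C = 82.992 / 44.8 = 1.853 cmH2O.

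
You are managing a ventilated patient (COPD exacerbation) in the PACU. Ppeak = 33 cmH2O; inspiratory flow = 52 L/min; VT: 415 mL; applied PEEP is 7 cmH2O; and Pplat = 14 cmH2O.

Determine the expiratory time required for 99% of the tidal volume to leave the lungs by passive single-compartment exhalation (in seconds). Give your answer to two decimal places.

Flow: 52 L/min ÷ 60 = 0.8667 L/s.
R = (PIP − Pplat)/V̇ = (33 − 14) / 0.8667 = 19.0/0.8667 = 21.922 cmH2O·s/L.
C = Vt/(Pplat − PEEP) = 415.0 / (14 − 7) = 415.0/7.0 = 59.286 mL/cmH2O.
τ = R × C = 21.922 × 0.05929 L/cmH2O = 1.3 s.
t = −τ·ln(1 − 0.99) = −1.3·ln(0.01) = 5.987 s.

5.99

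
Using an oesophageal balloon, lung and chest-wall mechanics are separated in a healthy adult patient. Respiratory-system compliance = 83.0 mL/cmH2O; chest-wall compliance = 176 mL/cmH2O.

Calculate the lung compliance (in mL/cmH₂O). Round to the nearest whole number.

157

1/CL = 1/Crs − 1/Ccw.
1/CL = 1/83.0 − 1/176 = 0.006366.
CL = 157.08 mL/cmH2O.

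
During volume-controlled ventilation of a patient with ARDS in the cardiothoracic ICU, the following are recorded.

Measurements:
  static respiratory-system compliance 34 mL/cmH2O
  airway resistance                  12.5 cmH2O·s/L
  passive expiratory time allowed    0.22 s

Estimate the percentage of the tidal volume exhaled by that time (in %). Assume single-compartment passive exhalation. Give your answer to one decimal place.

40.4

τ = R × C = 12.5 × 34 mL/cmH2O = 12.5 × 0.034 L/cmH2O = 0.425 s.
Passive exhalation: V(t)/V₀ = e^(−t/τ) = e^(−0.22/0.425) = 0.5959.
Fraction exhaled = 1 − 0.5959 = 0.4041 → 40.41%.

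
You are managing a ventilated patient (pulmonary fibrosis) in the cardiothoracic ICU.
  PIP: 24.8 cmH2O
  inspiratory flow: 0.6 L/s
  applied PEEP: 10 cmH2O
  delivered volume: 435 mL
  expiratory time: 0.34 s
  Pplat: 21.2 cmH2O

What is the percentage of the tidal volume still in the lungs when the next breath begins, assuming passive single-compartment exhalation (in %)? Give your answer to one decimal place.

23.2

R = (PIP − Pplat)/V̇ = (24.8 − 21.2) / 0.6 = 3.6/0.6 = 6.0 cmH2O·s/L.
C = Vt/(Pplat − PEEP) = 435.0 / (21.2 − 10) = 435.0/11.2 = 38.839 mL/cmH2O.
τ = R × C = 6.0 × 0.03884 L/cmH2O = 0.233 s.
Fraction remaining at end-expiration = e^(−Te/τ) = e^(−0.34/0.233) = 0.2324 → 23.24%.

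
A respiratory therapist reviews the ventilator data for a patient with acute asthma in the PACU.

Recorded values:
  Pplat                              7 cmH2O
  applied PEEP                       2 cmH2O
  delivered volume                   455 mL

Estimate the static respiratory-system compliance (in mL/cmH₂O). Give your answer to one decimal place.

91.0

Cstat = Vt / (Pplat − PEEP) = 455 / (7 − 2) = 455 / 5.0 = 91.0 mL/cmH2O.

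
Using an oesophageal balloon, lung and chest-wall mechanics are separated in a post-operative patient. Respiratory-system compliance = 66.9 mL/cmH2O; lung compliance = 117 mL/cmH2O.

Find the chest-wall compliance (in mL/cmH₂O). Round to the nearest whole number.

1/Ccw = 1/Crs − 1/CL.
1/Ccw = 1/66.9 − 1/117 = 0.006401.
Ccw = 156.23 mL/cmH2O.

156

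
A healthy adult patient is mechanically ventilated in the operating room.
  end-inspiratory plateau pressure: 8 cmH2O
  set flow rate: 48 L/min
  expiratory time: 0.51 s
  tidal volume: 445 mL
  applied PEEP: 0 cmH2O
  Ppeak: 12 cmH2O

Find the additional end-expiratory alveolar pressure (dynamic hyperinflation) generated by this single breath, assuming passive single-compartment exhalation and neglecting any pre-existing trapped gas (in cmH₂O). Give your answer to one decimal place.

Flow: 48 L/min ÷ 60 = 0.8 L/s.
R = (PIP − Pplat)/V̇ = (12 − 8) / 0.8 = 4.0/0.8 = 5.0 cmH2O·s/L.
C = Vt/(Pplat − PEEP) = 445.0 / (8 − 0) = 445.0/8.0 = 55.625 mL/cmH2O.
τ = R × C = 5.0 × 0.05563 L/cmH2O = 0.2782 s.
Fraction remaining = e^(−Te/τ) = e^(−0.51/0.2782) = 0.1599; trapped volume = 445.0 × 0.1599 = 71.156 mL.
Additional alveolar pressure from trapping ≈ V_trapped / C = 71.156 / 55.625 = 1.279 cmH2O.

1.3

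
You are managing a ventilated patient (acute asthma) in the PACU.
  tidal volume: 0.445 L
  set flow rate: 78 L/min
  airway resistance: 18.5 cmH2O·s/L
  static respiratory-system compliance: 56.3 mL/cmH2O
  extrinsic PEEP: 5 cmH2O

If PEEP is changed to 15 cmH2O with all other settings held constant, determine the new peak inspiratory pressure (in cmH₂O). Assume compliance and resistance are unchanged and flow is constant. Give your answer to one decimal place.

47.0

Flow: 78 L/min ÷ 60 = 1.3 L/s.
PIP = Vt/C + R·V̇ + PEEP (constant-flow equation of motion).
Only the baseline term changes: ΔPIP = ΔPEEP = 15 − 5 = 10.0 cmH2O.
Original PIP = 445/56.3 + 18.5×1.3 + 5 = 36.954 cmH2O; new PIP = 36.954 + (10.0) = 46.954 cmH2O.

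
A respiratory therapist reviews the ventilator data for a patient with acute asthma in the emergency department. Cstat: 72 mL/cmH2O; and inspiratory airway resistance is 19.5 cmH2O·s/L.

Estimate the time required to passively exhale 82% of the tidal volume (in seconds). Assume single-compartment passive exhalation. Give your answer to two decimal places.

2.41

τ = R × C = 19.5 × 72 mL/cmH2O = 19.5 × 0.072 L/cmH2O = 1.404 s.
Exhaled fraction f = 1 − e^(−t/τ) → t = −τ·ln(1 − f) = −1.404·ln(0.18) = 2.408 s.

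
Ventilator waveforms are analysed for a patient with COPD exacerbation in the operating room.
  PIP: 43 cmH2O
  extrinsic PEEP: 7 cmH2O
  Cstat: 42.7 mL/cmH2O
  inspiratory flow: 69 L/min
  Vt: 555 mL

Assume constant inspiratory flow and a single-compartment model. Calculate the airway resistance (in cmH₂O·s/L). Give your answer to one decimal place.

20.0

Flow: 69 L/min ÷ 60 = 1.15 L/s.
Equation of motion (constant flow): PIP = Vt/C + R·V̇ + PEEP.
R·V̇ = PIP − Vt/C − PEEP = 43 − 555/42.7 − 7 = 43 − 12.998 − 7 = 23.002 cmH2O.
R = 23.002 / 1.15 = 20.002 cmH2O·s/L.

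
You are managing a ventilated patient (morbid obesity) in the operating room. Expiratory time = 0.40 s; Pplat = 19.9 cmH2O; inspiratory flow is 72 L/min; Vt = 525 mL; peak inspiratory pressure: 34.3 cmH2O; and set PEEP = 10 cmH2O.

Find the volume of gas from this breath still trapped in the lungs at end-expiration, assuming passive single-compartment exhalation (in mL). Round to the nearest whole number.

280

Flow: 72 L/min ÷ 60 = 1.2 L/s.
R = (PIP − Pplat)/V̇ = (34.3 − 19.9) / 1.2 = 14.4/1.2 = 12.0 cmH2O·s/L.
C = Vt/(Pplat − PEEP) = 525.0 / (19.9 − 10) = 525.0/9.9 = 53.03 mL/cmH2O.
τ = R × C = 12.0 × 0.05303 L/cmH2O = 0.6364 s.
Fraction remaining = e^(−Te/τ) = e^(−0.40/0.6364) = 0.5334.
Trapped volume = 525.0 × 0.5334 = 280.04 mL.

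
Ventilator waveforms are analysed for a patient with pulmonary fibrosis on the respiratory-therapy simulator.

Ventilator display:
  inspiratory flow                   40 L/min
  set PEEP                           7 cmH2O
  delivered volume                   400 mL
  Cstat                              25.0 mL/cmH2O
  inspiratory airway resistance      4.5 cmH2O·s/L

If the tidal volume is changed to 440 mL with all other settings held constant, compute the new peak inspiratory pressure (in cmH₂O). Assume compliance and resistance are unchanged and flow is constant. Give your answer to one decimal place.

27.6

Flow: 40 L/min ÷ 60 = 0.6667 L/s.
PIP = Vt/C + R·V̇ + PEEP (constant-flow equation of motion).
Only the elastic term changes: ΔPIP = ΔVt / C = (440 − 400) / 25.0 = 1.6 cmH2O.
Original PIP = 400/25.0 + 4.5×0.6667 + 7 = 26.0 cmH2O; new PIP = 26.0 + (1.6) = 27.6 cmH2O.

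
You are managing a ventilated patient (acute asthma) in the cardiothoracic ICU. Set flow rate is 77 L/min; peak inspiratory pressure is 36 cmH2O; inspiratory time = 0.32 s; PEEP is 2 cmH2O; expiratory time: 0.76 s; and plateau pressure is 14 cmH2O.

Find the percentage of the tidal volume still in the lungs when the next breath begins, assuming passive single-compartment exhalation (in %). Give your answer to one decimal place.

27.4

Flow: 77 L/min ÷ 60 = 1.2833 L/s.
Vt = flow × Ti = 1.2833 L/s × 0.32 s × 1000 mL/L = 410.66 mL.
R = (PIP − Pplat)/V̇ = (36 − 14) / 1.2833 = 22.0/1.2833 = 17.143 cmH2O·s/L.
C = Vt/(Pplat − PEEP) = 410.66 / (14 − 2) = 410.66/12.0 = 34.222 mL/cmH2O.
τ = R × C = 17.143 × 0.03422 L/cmH2O = 0.5866 s.
Fraction remaining at end-expiration = e^(−Te/τ) = e^(−0.76/0.5866) = 0.2737 → 27.37%.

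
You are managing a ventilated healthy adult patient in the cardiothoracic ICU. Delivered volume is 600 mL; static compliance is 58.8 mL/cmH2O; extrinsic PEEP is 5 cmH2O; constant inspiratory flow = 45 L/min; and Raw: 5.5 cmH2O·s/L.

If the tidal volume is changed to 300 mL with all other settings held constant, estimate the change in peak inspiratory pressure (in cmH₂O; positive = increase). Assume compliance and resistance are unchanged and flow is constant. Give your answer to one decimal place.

-5.1

PIP = Vt/C + R·V̇ + PEEP (constant-flow equation of motion).
Only the elastic term changes: ΔPIP = ΔVt / C = (300 − 600) / 58.8 = -5.102 cmH2O.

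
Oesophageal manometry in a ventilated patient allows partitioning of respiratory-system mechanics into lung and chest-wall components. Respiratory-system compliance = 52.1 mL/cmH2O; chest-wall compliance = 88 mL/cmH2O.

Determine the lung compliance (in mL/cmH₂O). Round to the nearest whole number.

128

1/CL = 1/Crs − 1/Ccw.
1/CL = 1/52.1 − 1/88 = 0.00783.
CL = 127.71 mL/cmH2O.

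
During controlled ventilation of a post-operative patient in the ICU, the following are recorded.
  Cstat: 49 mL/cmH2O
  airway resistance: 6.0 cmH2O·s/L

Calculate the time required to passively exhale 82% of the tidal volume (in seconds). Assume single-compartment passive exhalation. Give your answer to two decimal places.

0.50

τ = R × C = 6.0 × 49 mL/cmH2O = 6.0 × 0.049 L/cmH2O = 0.294 s.
Exhaled fraction f = 1 − e^(−t/τ) → t = −τ·ln(1 − f) = −0.294·ln(0.18) = 0.5042 s.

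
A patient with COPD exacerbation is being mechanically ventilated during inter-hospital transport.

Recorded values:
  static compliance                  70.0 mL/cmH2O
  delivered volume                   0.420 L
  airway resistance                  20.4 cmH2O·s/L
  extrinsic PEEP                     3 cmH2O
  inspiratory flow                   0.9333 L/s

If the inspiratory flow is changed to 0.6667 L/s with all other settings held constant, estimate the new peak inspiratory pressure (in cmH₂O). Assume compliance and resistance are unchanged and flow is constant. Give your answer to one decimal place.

PIP = Vt/C + R·V̇ + PEEP (constant-flow equation of motion).
Only the resistive term changes: ΔPIP = R × ΔV̇ = 20.4 × (0.6667 − 0.9333) = 20.4 × -0.2666 = -5.439 cmH2O.
Original PIP = 420/70.0 + 20.4×0.9333 + 3 = 28.039 cmH2O; new PIP = 28.039 + (-5.439) = 22.6 cmH2O.

22.6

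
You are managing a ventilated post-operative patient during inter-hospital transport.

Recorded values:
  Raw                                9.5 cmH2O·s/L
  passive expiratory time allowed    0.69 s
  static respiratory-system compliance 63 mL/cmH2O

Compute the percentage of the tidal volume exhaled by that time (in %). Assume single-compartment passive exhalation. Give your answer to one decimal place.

τ = R × C = 9.5 × 63 mL/cmH2O = 9.5 × 0.063 L/cmH2O = 0.5985 s.
Passive exhalation: V(t)/V₀ = e^(−t/τ) = e^(−0.69/0.5985) = 0.3157.
Fraction exhaled = 1 − 0.3157 = 0.6843 → 68.43%.

68.4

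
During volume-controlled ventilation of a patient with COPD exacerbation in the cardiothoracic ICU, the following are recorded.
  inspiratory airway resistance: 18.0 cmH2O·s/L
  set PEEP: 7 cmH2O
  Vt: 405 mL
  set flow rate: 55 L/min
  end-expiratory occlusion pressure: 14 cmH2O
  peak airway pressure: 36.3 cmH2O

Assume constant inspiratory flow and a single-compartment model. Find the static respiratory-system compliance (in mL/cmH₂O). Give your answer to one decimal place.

69.8

Flow: 55 L/min ÷ 60 = 0.9167 L/s.
Total PEEP = 14 cmH2O (set 7 + intrinsic 7); this is the baseline alveolar pressure.
Equation of motion (constant flow): PIP = Vt/C + R·V̇ + PEEP.
Vt/C = PIP − R·V̇ − PEEP = 36.3 − 18.0×0.9167 − 14 = 36.3 − 16.501 − 14 = 5.799 cmH2O.
C = Vt / 5.799 = 405 / 5.799 = 69.84 mL/cmH2O.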